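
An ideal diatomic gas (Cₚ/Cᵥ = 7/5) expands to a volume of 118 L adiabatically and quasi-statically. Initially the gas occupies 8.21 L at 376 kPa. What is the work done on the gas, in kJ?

W ≈ -5.06 kJ

P₂ = P₁(V₁/V₂)^γ = 376×(8.21/118)^(7/5) = 9.008 kPa.
For a reversible adiabat, W_by_gas = (P₁V₁ − P₂V₂)/(γ−1).
W_by = (376000×0.00821 − 9008×0.118) / (2/5) = 5060 J.
W_on_gas = −W_by = -5060 J.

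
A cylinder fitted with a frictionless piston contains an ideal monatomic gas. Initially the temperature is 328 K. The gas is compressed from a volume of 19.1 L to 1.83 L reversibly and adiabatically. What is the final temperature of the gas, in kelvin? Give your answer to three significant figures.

Adiabatic: T₁V₁^(γ−1) = T₂V₂^(γ−1) ⇒ T₂ = T₁ (V₁/V₂)^(γ−1).
For a monatomic ideal gas γ = 5/3, so γ−1 = 2/3.
T₂ = 328 × (19.1/1.83)^(2/3) = 1566 K.

T₂ ≈ 1570 K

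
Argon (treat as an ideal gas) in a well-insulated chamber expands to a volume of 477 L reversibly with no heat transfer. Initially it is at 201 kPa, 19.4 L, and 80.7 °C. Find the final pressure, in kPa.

P₂ ≈ 0.967 kPa

Since PV^γ is constant along a reversible adiabat, P₂ = P₁ (V₁/V₂)^γ.
γ = 5/3 for a monatomic ideal gas.
P₂ = 201 × (19.4/477)^(5/3) = 0.9668 kPa.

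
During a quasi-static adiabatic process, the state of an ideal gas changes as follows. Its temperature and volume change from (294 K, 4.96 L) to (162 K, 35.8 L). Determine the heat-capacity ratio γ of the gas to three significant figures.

γ ≈ 1.30

TV^(γ−1) = const ⇒ γ − 1 = ln(T₂/T₁) / ln(V₁/V₂).
γ = 1 + ln(162/294) / ln(4.96/35.8) = 1.302.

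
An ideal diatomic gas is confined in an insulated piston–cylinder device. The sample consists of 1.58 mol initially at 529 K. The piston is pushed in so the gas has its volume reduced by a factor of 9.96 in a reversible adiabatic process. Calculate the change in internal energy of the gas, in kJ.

ΔU ≈ 26.2 kJ

Adiabatic: T₁V₁^(γ−1) = T₂V₂^(γ−1) ⇒ T₂ = T₁ (V₁/V₂)^(γ−1).
γ = 7/5 for a diatomic ideal gas, so γ−1 = 2/5.
T₂ = 529 × 9.96^(2/5) = 1327 K.
Q = 0, so ΔU = W_on_gas = nCᵥΔT with Cᵥ = R/(γ−1) = 20.79 J/(mol·K).
ΔU = 1.58 × 20.79 × (1327 − 529) = 26200 J.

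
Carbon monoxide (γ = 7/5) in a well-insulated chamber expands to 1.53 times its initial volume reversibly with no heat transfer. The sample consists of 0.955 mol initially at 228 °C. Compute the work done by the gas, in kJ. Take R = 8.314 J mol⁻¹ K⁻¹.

W ≈ 1.56 kJ

For a reversible adiabat TV^(γ−1) is constant, so T₂ = T₁ (V₁/V₂)^(γ−1).
T₁ = 228 °C = 501.1 K.
T₂ = 501.1 × (1/1.53)^(2/5) = 422.8 K.
Q = 0, so ΔU = W_on_gas = nCᵥΔT with Cᵥ = R/(γ−1) = 20.79 J/(mol·K).
ΔU = 0.955 × 20.79 × (422.8 − 501.1) = -1556 J.
Work done by the gas = −ΔU = 1556 J.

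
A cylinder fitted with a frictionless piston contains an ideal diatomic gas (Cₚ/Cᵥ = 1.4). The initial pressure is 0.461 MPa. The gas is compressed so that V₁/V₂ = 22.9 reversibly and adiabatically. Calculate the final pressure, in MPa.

Adiabatic: P₁V₁^γ = P₂V₂^γ ⇒ P₂ = P₁ (V₁/V₂)^γ.
P₂ = 0.461 × 22.9^(1.4) = 36.94 MPa.

P₂ ≈ 36.9 MPa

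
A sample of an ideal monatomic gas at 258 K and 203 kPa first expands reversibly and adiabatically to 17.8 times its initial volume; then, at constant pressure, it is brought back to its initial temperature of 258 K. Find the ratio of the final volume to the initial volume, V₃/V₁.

V₃/V₁ ≈ 121

For a monatomic ideal gas γ = 5/3.
Adiabatic step: V₂/V₁ = 17.8; T₂ = T₁·(1/17.8)^(2/3) = 37.84 K.
Isobaric step: V₃/V₂ = T₃/T₂ = 258/37.84.
V₃/V₁ = (V₂/V₁)(V₃/V₂) = 17.8 × (258/37.84) = 121.3.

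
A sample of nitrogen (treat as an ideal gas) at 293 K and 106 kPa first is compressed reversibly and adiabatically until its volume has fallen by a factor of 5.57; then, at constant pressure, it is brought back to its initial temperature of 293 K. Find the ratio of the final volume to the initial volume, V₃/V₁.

V₃/V₁ ≈ 0.0903

For a diatomic ideal gas γ = 7/5.
Adiabatic step: V₂/V₁ = 0.1795; T₂ = T₁·5.57^(2/5) = 582.4 K.
Isobaric step: V₃/V₂ = T₃/T₂ = 293/582.4.
V₃/V₁ = (V₂/V₁)(V₃/V₂) = 0.1795 × (293/582.4) = 0.09032.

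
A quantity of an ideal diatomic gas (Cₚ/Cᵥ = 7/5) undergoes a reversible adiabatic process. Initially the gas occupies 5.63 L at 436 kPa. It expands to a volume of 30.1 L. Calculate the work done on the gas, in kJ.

P₂ = P₁(V₁/V₂)^γ = 436×(5.63/30.1)^(7/5) = 41.71 kPa.
For a reversible adiabat, W_by_gas = (P₁V₁ − P₂V₂)/(γ−1).
W_by = (436000×0.00563 − 41710×0.0301) / (2/5) = 2998 J.
W_on_gas = −W_by = -2998 J.

W ≈ -3.00 kJ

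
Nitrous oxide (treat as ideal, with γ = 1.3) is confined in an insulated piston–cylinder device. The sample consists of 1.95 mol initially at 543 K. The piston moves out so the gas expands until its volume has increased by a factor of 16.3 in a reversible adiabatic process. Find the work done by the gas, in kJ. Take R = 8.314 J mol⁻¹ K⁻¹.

W ≈ 16.6 kJ

Adiabatic: T₁V₁^(γ−1) = T₂V₂^(γ−1) ⇒ T₂ = T₁ (V₁/V₂)^(γ−1).
T₂ = 543 × (1/16.3)^(0.3) = 235 K.
Q = 0, so ΔU = W_on_gas = nCᵥΔT with Cᵥ = R/(γ−1) = 27.71 J/(mol·K).
ΔU = 1.95 × 27.71 × (235 − 543) = -16640 J.
Work done by the gas = −ΔU = 16640 J.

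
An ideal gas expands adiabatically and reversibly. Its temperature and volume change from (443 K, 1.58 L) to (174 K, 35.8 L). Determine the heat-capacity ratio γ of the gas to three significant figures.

γ ≈ 1.30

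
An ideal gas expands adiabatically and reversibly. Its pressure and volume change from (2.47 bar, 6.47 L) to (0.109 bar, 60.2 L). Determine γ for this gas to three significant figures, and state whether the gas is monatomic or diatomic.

γ ≈ 1.40; diatomic

PV^γ = const ⇒ γ = ln(P₂/P₁) / ln(V₁/V₂).
γ = ln(0.109/2.47) / ln(6.47/60.2) = 1.399.
γ ≈ 1.40 is close to 7/5, so the gas is diatomic.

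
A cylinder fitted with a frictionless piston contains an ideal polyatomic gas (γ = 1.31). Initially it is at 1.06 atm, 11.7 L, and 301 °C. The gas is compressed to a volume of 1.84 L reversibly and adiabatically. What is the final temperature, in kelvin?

For a reversible adiabat TV^(γ−1) is constant, so T₂ = T₁ (V₁/V₂)^(γ−1).
T₁ = 301 °C = 574.1 K.
T₂ = 574.1 × (11.7/1.84)^(0.31) = 1019 K.

T₂ ≈ 1020 K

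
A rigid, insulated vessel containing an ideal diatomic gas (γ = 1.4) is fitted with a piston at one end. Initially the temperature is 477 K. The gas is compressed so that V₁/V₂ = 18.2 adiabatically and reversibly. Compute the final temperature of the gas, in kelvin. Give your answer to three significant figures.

T₂ ≈ 1520 K

For a reversible adiabat TV^(γ−1) is constant, so T₂ = T₁ (V₁/V₂)^(γ−1).
T₂ = 477 × 18.2^(0.4) = 1522 K.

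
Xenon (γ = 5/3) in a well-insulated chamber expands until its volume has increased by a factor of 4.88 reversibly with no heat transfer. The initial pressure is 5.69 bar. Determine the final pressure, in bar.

Adiabatic: P₁V₁^γ = P₂V₂^γ ⇒ P₂ = P₁ (V₁/V₂)^γ.
P₂ = 5.69 × (1/4.88)^(5/3) = 0.4053 bar.

P₂ ≈ 0.405 bar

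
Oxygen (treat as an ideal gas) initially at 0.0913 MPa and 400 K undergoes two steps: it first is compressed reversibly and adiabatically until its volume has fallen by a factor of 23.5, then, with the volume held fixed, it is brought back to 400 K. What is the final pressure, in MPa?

For a diatomic ideal gas γ = 7/5.
Adiabatic step (PV^γ = const): P₂ = 0.0913×23.5^(7/5) = 7.585 MPa; T₂ = 400×23.5^(2/5) = 1414 K.
Isochoric: P₃ = P₂(T₃/T₂) = 7.585 × (400/1414) = 2.146 MPa.

P₃ ≈ 2.15 MPa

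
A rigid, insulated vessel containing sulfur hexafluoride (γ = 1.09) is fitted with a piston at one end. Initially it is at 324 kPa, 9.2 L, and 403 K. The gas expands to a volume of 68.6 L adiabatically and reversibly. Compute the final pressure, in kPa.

P₂ ≈ 36.3 kPa

Adiabatic: P₁V₁^γ = P₂V₂^γ ⇒ P₂ = P₁ (V₁/V₂)^γ.
P₂ = 324 × (9.2/68.6)^(1.09) = 36.26 kPa.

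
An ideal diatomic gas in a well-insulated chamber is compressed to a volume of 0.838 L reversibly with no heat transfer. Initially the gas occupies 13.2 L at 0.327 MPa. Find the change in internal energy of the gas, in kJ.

ΔU ≈ 21.7 kJ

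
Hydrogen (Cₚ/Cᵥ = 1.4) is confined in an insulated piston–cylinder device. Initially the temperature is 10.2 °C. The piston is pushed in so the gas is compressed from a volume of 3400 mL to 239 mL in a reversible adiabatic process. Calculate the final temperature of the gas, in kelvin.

For a reversible adiabat TV^(γ−1) is constant, so T₂ = T₁ (V₁/V₂)^(γ−1).
T₁ = 10.2 °C = 283.3 K.
T₂ = 283.3 × (3400/239)^(0.4) = 819.5 K.

T₂ ≈ 820 K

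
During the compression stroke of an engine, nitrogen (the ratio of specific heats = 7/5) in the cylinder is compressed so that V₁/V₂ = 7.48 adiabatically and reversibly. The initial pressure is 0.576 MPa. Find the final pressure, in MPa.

P₂ ≈ 9.64 MPa

Adiabatic: P₁V₁^γ = P₂V₂^γ ⇒ P₂ = P₁ (V₁/V₂)^γ.
P₂ = 0.576 × 7.48^(7/5) = 9.636 MPa.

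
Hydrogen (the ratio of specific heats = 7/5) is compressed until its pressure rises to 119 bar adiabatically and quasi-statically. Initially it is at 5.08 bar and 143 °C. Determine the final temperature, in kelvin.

Along an adiabat T P^((1−γ)/γ) is constant, so T₂ = T₁ (P₂/P₁)^((γ−1)/γ).
T₁ = 143 °C = 416.1 K.
T₂ = 416.1 × (119/5.08)^(2/7) = 1025 K.

T₂ ≈ 1020 K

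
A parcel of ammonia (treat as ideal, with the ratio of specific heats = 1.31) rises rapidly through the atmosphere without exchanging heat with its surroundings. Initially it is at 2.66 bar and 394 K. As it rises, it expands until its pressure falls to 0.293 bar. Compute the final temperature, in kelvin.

T₂ ≈ 234 K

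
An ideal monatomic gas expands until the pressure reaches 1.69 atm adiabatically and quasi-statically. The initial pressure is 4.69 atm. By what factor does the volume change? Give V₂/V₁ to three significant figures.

V₂/V₁ ≈ 1.84

From PV^γ = const, V₂/V₁ = (P₁/P₂)^(1/γ).
For a monatomic ideal gas γ = 5/3.
V₂/V₁ = (4.69/1.69)^(3/5) = 1.845.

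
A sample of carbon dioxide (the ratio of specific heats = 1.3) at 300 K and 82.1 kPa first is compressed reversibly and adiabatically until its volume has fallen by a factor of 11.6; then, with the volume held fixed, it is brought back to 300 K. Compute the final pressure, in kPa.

Adiabatic step (PV^γ = const): P₂ = 82.1×11.6^(1.3) = 1987 kPa; T₂ = 300×11.6^(0.3) = 625.8 K.
Isochoric: P₃ = P₂(T₃/T₂) = 1987 × (300/625.8) = 952.4 kPa.

P₃ ≈ 952 kPa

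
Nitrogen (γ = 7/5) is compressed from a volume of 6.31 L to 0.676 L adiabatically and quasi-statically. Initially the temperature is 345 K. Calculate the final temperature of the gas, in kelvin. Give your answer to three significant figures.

For a reversible adiabat TV^(γ−1) is constant, so T₂ = T₁ (V₁/V₂)^(γ−1).
T₂ = 345 × (6.31/0.676)^(2/5) = 843 K.

T₂ ≈ 843 K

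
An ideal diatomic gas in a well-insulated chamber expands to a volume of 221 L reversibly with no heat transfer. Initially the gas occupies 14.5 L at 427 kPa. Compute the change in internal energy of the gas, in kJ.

ΔU ≈ -10.3 kJ

γ = 7/5 for a diatomic ideal gas.
P₂ = P₁(V₁/V₂)^γ = 427×(14.5/221)^(7/5) = 9.423 kPa.
For a reversible adiabat, W_by_gas = (P₁V₁ − P₂V₂)/(γ−1).
W_by = (427000×0.0145 − 9423×0.221) / (2/5) = 10270 J.
Q = 0 ⇒ ΔU = −W_by = -10270 J.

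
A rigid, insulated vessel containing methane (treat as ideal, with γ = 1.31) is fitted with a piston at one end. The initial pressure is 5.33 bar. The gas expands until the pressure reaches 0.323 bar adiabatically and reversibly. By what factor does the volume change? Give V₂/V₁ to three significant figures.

From PV^γ = const, V₂/V₁ = (P₁/P₂)^(1/γ).
V₂/V₁ = (5.33/0.323)^(0.763) = 8.5.

V₂/V₁ ≈ 8.50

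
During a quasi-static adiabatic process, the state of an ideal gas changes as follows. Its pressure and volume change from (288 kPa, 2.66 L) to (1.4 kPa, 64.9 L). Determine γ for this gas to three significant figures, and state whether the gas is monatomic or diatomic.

γ ≈ 1.67; monatomic

PV^γ = const ⇒ γ = ln(P₂/P₁) / ln(V₁/V₂).
γ = ln(1.4/288) / ln(2.66/64.9) = 1.667.
γ ≈ 1.67 is close to 5/3, so the gas is monatomic.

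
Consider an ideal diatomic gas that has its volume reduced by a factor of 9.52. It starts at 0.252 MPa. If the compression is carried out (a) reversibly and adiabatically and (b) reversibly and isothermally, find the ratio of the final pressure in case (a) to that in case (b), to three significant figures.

For a diatomic ideal gas γ = 7/5.
Isothermal: P_b = P₁(V₁/V₂) = 0.252×9.52.
Adiabatic: P_a = P₁(V₁/V₂)^γ = 0.252×9.52^(7/5).
P_a/P_b = (V₁/V₂)^(γ−1) = 9.52^(2/5) = 2.463.

P_adiabatic / P_isothermal ≈ 2.46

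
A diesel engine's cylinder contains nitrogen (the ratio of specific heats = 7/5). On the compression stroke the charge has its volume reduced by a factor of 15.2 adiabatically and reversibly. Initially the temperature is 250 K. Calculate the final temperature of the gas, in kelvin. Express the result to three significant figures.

T₂ ≈ 742 K

For a reversible adiabat TV^(γ−1) is constant, so T₂ = T₁ (V₁/V₂)^(γ−1).
T₂ = 250 × 15.2^(2/5) = 742.5 K.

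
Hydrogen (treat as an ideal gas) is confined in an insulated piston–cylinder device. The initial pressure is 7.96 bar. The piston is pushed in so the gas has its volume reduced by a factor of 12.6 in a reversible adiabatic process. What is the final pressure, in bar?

P₂ ≈ 276 bar

Adiabatic: P₁V₁^γ = P₂V₂^γ ⇒ P₂ = P₁ (V₁/V₂)^γ.
For a diatomic ideal gas γ = 7/5.
P₂ = 7.96 × 12.6^(7/5) = 276.3 bar.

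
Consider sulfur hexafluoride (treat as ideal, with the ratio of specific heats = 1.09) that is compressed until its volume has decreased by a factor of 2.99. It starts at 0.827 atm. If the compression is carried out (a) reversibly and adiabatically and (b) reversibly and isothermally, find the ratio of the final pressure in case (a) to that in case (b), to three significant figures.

Isothermal: P_b = P₁(V₁/V₂) = 0.827×2.99.
Adiabatic: P_a = P₁(V₁/V₂)^γ = 0.827×2.99^(1.09).
P_a/P_b = (V₁/V₂)^(γ−1) = 2.99^(0.09) = 1.104.

P_adiabatic / P_isothermal ≈ 1.10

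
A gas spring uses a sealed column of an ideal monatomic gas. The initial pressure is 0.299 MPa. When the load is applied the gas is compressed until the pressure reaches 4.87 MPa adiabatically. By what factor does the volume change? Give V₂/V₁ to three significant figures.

From PV^γ = const, V₂/V₁ = (P₁/P₂)^(1/γ).
For a monatomic ideal gas γ = 5/3.
V₂/V₁ = (0.299/4.87)^(3/5) = 0.1874.

V₂/V₁ ≈ 0.187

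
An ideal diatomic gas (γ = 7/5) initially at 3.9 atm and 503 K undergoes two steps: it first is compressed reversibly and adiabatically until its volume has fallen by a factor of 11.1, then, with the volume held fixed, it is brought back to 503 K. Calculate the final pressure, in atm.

Adiabatic step (PV^γ = const): P₂ = 3.9×11.1^(7/5) = 113.4 atm; T₂ = 503×11.1^(2/5) = 1317 K.
Isochoric: P₃ = P₂(T₃/T₂) = 113.4 × (503/1317) = 43.29 atm.

P₃ ≈ 43.3 atm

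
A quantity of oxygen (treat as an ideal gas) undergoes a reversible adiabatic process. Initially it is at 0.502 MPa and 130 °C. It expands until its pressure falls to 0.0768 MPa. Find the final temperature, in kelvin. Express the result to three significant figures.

Adiabatic: T₂/T₁ = (P₂/P₁)^((γ−1)/γ).
For a diatomic ideal gas γ = 7/5, so (γ−1)/γ = 2/7.
T₁ = 130 °C = 403.1 K.
T₂ = 403.1 × (0.0768/0.502)^(2/7) = 235.8 K.

T₂ ≈ 236 K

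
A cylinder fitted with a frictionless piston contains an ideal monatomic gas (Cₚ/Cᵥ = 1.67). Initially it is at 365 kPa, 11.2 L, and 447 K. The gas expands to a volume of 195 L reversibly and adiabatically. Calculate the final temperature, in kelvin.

For a reversible adiabat TV^(γ−1) is constant, so T₂ = T₁ (V₁/V₂)^(γ−1).
T₂ = 447 × (11.2/195)^(0.67) = 65.91 K.

T₂ ≈ 65.9 K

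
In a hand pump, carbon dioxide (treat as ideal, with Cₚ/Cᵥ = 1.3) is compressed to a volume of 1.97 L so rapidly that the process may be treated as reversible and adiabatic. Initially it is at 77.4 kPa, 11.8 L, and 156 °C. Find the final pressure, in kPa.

Since PV^γ is constant along a reversible adiabat, P₂ = P₁ (V₁/V₂)^γ.
P₂ = 77.4 × (11.8/1.97)^(1.3) = 793.2 kPa.

P₂ ≈ 793 kPa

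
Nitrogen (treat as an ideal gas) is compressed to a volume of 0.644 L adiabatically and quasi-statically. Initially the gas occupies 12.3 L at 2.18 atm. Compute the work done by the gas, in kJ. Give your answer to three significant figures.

W ≈ -15.3 kJ

γ = 7/5 for a diatomic ideal gas.
P₂ = P₁(V₁/V₂)^γ = 2.18×(12.3/0.644)^(7/5) = 135.5 atm.
For a reversible adiabat, W_by_gas = (P₁V₁ − P₂V₂)/(γ−1).
W_by = (220900×0.0123 − 1.373×10^7×0.000644) / (2/5) = -15310 J.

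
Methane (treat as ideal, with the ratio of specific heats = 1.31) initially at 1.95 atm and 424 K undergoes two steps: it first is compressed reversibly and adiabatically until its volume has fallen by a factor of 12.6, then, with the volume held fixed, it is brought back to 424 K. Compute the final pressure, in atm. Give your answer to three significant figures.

Adiabatic step (PV^γ = const): P₂ = 1.95×12.6^(1.31) = 53.89 atm; T₂ = 424×12.6^(0.31) = 930 K.
Isochoric: P₃ = P₂(T₃/T₂) = 53.89 × (424/930) = 24.57 atm.

P₃ ≈ 24.6 atm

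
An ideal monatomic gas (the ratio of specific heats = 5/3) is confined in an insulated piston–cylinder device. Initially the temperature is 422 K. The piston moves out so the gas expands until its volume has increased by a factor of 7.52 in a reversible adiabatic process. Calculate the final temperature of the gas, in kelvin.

T₂ ≈ 110 K

Adiabatic: T₁V₁^(γ−1) = T₂V₂^(γ−1) ⇒ T₂ = T₁ (V₁/V₂)^(γ−1).
T₂ = 422 × (1/7.52)^(2/3) = 109.9 K.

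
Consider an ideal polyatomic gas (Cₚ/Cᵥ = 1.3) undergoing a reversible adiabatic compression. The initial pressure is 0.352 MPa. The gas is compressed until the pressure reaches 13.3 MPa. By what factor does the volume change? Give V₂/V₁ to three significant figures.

From PV^γ = const, V₂/V₁ = (P₁/P₂)^(1/γ).
V₂/V₁ = (0.352/13.3)^(0.769) = 0.06119.

V₂/V₁ ≈ 0.0612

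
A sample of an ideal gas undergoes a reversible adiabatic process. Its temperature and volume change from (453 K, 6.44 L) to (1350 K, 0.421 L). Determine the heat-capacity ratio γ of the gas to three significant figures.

γ ≈ 1.40

TV^(γ−1) = const ⇒ γ − 1 = ln(T₂/T₁) / ln(V₁/V₂).
γ = 1 + ln(1350/453) / ln(6.44/0.421) = 1.4.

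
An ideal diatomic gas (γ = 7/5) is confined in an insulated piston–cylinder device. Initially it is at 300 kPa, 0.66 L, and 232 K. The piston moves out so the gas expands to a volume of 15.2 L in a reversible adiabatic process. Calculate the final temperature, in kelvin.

T₂ ≈ 66.2 K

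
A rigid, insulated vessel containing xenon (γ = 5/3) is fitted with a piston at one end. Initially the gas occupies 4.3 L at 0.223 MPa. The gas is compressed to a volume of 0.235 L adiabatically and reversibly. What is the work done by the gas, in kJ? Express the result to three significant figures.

W ≈ -8.55 kJ

P₂ = P₁(V₁/V₂)^γ = 0.223×(4.3/0.235)^(5/3) = 28.33 MPa.
For a reversible adiabat, W_by_gas = (P₁V₁ − P₂V₂)/(γ−1).
W_by = (223000×0.0043 − 2.833×10^7×0.000235) / (2/3) = -8549 J.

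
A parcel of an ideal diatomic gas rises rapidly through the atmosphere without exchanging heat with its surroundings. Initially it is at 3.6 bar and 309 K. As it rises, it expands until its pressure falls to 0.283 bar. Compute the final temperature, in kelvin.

Adiabatic: T₂/T₁ = (P₂/P₁)^((γ−1)/γ).
For a diatomic ideal gas γ = 7/5, so (γ−1)/γ = 2/7.
T₂ = 309 × (0.283/3.6)^(2/7) = 149.4 K.

T₂ ≈ 149 K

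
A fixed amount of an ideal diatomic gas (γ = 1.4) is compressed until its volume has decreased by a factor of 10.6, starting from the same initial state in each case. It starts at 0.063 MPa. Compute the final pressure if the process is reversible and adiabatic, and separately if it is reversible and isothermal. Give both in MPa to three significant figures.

adiabatic: 1.72 MPa; isothermal: 0.668 MPa

Isothermal: P₂ = P₁(V₁/V₂) = 0.063×10.6 = 0.6678 MPa.
Adiabatic: P₂ = P₁(V₁/V₂)^γ = 0.063×10.6^(1.4) = 1.717 MPa.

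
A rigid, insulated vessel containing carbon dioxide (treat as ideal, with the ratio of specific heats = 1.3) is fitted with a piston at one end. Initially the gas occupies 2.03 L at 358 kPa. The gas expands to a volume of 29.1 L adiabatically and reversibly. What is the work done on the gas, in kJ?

W ≈ -1.33 kJ

P₂ = P₁(V₁/V₂)^γ = 358×(2.03/29.1)^(1.3) = 11.23 kPa.
For a reversible adiabat, W_by_gas = (P₁V₁ − P₂V₂)/(γ−1).
W_by = (358000×0.00203 − 11230×0.0291) / (0.3) = 1333 J.
W_on_gas = −W_by = -1333 J.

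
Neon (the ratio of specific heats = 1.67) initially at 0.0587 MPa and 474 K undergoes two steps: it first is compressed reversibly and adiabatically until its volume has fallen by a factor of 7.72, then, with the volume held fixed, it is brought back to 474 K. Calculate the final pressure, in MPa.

P₃ ≈ 0.453 MPa

Adiabatic step (PV^γ = const): P₂ = 0.0587×7.72^(1.67) = 1.782 MPa; T₂ = 474×7.72^(0.67) = 1864 K.
Isochoric: P₃ = P₂(T₃/T₂) = 1.782 × (474/1864) = 0.4532 MPa.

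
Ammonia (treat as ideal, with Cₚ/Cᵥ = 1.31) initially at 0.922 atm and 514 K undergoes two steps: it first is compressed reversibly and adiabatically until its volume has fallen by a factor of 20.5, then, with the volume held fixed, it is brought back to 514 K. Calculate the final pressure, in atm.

P₃ ≈ 18.9 atm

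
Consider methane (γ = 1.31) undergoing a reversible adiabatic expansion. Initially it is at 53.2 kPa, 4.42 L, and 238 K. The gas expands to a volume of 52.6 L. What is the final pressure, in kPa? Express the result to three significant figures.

P₂ ≈ 2.07 kPa

Adiabatic: P₁V₁^γ = P₂V₂^γ ⇒ P₂ = P₁ (V₁/V₂)^γ.
P₂ = 53.2 × (4.42/52.6)^(1.31) = 2.075 kPa.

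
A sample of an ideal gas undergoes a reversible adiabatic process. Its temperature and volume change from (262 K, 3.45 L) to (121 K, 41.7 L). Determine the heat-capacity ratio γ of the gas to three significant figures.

γ ≈ 1.31

TV^(γ−1) = const ⇒ γ − 1 = ln(T₂/T₁) / ln(V₁/V₂).
γ = 1 + ln(121/262) / ln(3.45/41.7) = 1.31.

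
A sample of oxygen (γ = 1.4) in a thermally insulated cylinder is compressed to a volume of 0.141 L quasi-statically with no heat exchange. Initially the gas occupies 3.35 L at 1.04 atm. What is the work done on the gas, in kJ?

P₂ = P₁(V₁/V₂)^γ = 1.04×(3.35/0.141)^(1.4) = 87.74 atm.
For a reversible adiabat, W_by_gas = (P₁V₁ − P₂V₂)/(γ−1).
W_by = (105400×0.00335 − 8.89×10^6×0.000141) / (0.4) = -2251 J.
W_on_gas = −W_by = 2251 J.

W ≈ 2.25 kJ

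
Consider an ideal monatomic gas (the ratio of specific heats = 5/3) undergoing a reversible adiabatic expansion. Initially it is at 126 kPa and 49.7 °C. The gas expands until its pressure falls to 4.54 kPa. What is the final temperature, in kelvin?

Adiabatic: T₂/T₁ = (P₂/P₁)^((γ−1)/γ).
T₁ = 49.7 °C = 322.8 K.
T₂ = 322.8 × (4.54/126)^(2/5) = 85.44 K.

T₂ ≈ 85.4 K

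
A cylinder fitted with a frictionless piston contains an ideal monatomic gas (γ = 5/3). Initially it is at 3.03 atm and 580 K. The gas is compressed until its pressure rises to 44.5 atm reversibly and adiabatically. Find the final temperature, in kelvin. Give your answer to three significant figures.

Along an adiabat T P^((1−γ)/γ) is constant, so T₂ = T₁ (P₂/P₁)^((γ−1)/γ).
T₂ = 580 × (44.5/3.03)^(2/5) = 1699 K.

T₂ ≈ 1700 K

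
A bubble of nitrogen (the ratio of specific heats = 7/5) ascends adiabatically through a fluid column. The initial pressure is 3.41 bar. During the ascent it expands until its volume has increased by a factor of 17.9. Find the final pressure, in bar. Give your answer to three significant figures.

Since PV^γ is constant along a reversible adiabat, P₂ = P₁ (V₁/V₂)^γ.
P₂ = 3.41 × (1/17.9)^(7/5) = 0.06008 bar.

P₂ ≈ 0.0601 bar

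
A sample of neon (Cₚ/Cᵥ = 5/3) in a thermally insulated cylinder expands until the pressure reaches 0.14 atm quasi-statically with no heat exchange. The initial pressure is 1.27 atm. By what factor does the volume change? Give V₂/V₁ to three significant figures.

V₂/V₁ ≈ 3.75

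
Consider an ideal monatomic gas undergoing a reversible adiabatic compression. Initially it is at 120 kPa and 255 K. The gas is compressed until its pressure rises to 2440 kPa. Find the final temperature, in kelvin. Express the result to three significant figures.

T₂ ≈ 851 K

Along an adiabat T P^((1−γ)/γ) is constant, so T₂ = T₁ (P₂/P₁)^((γ−1)/γ).
For a monatomic ideal gas γ = 5/3, so (γ−1)/γ = 2/5.
T₂ = 255 × (2440/120)^(2/5) = 850.8 K.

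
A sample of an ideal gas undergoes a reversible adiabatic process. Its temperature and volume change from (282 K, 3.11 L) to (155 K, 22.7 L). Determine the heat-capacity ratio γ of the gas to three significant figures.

γ ≈ 1.30

TV^(γ−1) = const ⇒ γ − 1 = ln(T₂/T₁) / ln(V₁/V₂).
γ = 1 + ln(155/282) / ln(3.11/22.7) = 1.301.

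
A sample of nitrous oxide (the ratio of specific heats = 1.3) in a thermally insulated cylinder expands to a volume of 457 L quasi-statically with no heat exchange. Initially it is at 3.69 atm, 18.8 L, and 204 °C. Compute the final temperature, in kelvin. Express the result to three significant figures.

Adiabatic: T₁V₁^(γ−1) = T₂V₂^(γ−1) ⇒ T₂ = T₁ (V₁/V₂)^(γ−1).
T₁ = 204 °C = 477.1 K.
T₂ = 477.1 × (18.8/457)^(0.3) = 183.2 K.

T₂ ≈ 183 K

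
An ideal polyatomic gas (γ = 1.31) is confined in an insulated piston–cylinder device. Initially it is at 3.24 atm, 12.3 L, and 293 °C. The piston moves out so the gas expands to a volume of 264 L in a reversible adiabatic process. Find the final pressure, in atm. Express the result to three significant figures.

P₂ ≈ 0.0583 atm

Since PV^γ is constant along a reversible adiabat, P₂ = P₁ (V₁/V₂)^γ.
P₂ = 3.24 × (12.3/264)^(1.31) = 0.05835 atm.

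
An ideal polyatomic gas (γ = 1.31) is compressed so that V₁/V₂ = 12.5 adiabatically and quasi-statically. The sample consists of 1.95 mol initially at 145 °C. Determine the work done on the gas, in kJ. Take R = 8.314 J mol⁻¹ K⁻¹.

W ≈ 26.0 kJ

Adiabatic: T₁V₁^(γ−1) = T₂V₂^(γ−1) ⇒ T₂ = T₁ (V₁/V₂)^(γ−1).
T₁ = 145 °C = 418.1 K.
T₂ = 418.1 × 12.5^(0.31) = 914.9 K.
Q = 0, so ΔU = W_on_gas = nCᵥΔT with Cᵥ = R/(γ−1) = 26.82 J/(mol·K).
ΔU = 1.95 × 26.82 × (914.9 − 418.1) = 25980 J.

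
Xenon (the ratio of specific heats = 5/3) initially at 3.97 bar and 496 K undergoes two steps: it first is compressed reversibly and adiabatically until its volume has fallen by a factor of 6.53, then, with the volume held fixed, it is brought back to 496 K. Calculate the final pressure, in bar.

P₃ ≈ 25.9 bar

Adiabatic step (PV^γ = const): P₂ = 3.97×6.53^(5/3) = 90.57 bar; T₂ = 496×6.53^(2/3) = 1733 K.
Isochoric: P₃ = P₂(T₃/T₂) = 90.57 × (496/1733) = 25.92 bar.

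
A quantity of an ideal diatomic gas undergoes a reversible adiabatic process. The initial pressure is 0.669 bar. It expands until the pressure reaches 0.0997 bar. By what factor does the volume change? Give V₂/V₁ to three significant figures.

From PV^γ = const, V₂/V₁ = (P₁/P₂)^(1/γ).
For a diatomic ideal gas γ = 7/5.
V₂/V₁ = (0.669/0.0997)^(5/7) = 3.895.

V₂/V₁ ≈ 3.90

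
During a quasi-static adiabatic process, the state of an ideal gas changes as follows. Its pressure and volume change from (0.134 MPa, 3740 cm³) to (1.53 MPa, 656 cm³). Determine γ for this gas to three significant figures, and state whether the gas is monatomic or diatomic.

PV^γ = const ⇒ γ = ln(P₂/P₁) / ln(V₁/V₂).
γ = ln(1.53/0.134) / ln(3740/656) = 1.399.
γ ≈ 1.40 is close to 7/5, so the gas is diatomic.

γ ≈ 1.40; diatomic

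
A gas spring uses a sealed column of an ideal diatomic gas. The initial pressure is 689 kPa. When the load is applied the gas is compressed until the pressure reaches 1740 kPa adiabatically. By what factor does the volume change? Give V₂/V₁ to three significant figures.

From PV^γ = const, V₂/V₁ = (P₁/P₂)^(1/γ).
For a diatomic ideal gas γ = 7/5.
V₂/V₁ = (689/1740)^(5/7) = 0.516.

V₂/V₁ ≈ 0.516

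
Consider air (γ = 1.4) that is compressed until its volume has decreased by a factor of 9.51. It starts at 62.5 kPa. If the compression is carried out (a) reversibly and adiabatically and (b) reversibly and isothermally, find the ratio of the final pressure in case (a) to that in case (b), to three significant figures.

Isothermal: P_b = P₁(V₁/V₂) = 62.5×9.51.
Adiabatic: P_a = P₁(V₁/V₂)^γ = 62.5×9.51^(1.4).
P_a/P_b = (V₁/V₂)^(γ−1) = 9.51^(0.4) = 2.462.

P_adiabatic / P_isothermal ≈ 2.46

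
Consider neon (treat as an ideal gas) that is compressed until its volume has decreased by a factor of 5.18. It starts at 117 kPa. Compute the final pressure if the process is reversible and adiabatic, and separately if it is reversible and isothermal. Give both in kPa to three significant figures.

For a monatomic ideal gas γ = 5/3.
Isothermal: P₂ = P₁(V₁/V₂) = 117×5.18 = 606.1 kPa.
Adiabatic: P₂ = P₁(V₁/V₂)^γ = 117×5.18^(5/3) = 1814 kPa.

adiabatic: 1810 kPa; isothermal: 606 kPa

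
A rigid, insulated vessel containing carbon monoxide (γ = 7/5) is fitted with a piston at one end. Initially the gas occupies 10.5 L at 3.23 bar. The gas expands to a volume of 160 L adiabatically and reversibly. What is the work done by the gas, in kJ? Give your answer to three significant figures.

W ≈ 5.63 kJ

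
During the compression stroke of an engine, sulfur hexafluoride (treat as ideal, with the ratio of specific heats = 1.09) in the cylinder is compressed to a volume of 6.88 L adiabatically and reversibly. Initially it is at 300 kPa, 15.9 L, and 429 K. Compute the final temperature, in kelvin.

T₂ ≈ 463 K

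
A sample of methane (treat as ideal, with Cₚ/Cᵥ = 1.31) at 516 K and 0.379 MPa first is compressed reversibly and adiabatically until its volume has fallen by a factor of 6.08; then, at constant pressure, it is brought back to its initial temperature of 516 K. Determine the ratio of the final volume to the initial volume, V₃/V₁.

V₃/V₁ ≈ 0.0940

Adiabatic step: V₂/V₁ = 0.1645; T₂ = T₁·6.08^(0.31) = 902.9 K.
Isobaric step: V₃/V₂ = T₃/T₂ = 516/902.9.
V₃/V₁ = (V₂/V₁)(V₃/V₂) = 0.1645 × (516/902.9) = 0.09399.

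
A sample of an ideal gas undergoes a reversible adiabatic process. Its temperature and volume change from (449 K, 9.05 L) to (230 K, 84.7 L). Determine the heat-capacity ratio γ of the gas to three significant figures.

γ ≈ 1.30

TV^(γ−1) = const ⇒ γ − 1 = ln(T₂/T₁) / ln(V₁/V₂).
γ = 1 + ln(230/449) / ln(9.05/84.7) = 1.299.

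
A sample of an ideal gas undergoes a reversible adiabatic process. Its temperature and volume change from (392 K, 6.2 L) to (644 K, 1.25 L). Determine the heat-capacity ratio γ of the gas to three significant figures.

γ ≈ 1.31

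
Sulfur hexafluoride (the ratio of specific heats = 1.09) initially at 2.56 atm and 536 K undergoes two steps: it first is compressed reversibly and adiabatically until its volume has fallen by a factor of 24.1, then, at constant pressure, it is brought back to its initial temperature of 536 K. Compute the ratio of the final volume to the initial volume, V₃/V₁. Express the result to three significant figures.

V₃/V₁ ≈ 0.0312

Adiabatic step: V₂/V₁ = 0.04149; T₂ = T₁·24.1^(0.09) = 713.8 K.
Isobaric step: V₃/V₂ = T₃/T₂ = 536/713.8.
V₃/V₁ = (V₂/V₁)(V₃/V₂) = 0.04149 × (536/713.8) = 0.03116.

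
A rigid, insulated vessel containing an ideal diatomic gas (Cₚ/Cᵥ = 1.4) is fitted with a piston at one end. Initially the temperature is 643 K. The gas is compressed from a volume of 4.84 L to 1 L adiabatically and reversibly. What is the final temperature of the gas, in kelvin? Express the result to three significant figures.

For a reversible adiabat TV^(γ−1) is constant, so T₂ = T₁ (V₁/V₂)^(γ−1).
T₂ = 643 × (4.84/1)^(0.4) = 1208 K.

T₂ ≈ 1210 K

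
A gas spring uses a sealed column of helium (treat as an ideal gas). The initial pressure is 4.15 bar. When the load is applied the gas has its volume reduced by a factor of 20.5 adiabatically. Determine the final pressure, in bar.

Adiabatic: P₁V₁^γ = P₂V₂^γ ⇒ P₂ = P₁ (V₁/V₂)^γ.
For a monatomic ideal gas γ = 5/3.
P₂ = 4.15 × 20.5^(5/3) = 637.2 bar.

P₂ ≈ 637 bar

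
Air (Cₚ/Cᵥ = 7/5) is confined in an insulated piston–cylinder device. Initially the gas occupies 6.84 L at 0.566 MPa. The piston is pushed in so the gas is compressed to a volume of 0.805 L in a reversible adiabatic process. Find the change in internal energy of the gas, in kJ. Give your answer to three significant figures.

ΔU ≈ 13.1 kJ

P₂ = P₁(V₁/V₂)^γ = 0.566×(6.84/0.805)^(7/5) = 11.32 MPa.
For a reversible adiabat, W_by_gas = (P₁V₁ − P₂V₂)/(γ−1).
W_by = (566000×0.00684 − 1.132×10^7×0.000805) / (2/5) = -13100 J.
Q = 0 ⇒ ΔU = −W_by = 13100 J.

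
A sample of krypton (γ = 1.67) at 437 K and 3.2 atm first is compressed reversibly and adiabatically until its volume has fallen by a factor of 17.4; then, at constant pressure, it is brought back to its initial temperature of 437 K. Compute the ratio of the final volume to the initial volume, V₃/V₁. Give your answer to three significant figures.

Adiabatic step: V₂/V₁ = 0.05747; T₂ = T₁·17.4^(0.67) = 2962 K.
Isobaric step: V₃/V₂ = T₃/T₂ = 437/2962.
V₃/V₁ = (V₂/V₁)(V₃/V₂) = 0.05747 × (437/2962) = 0.008478.

V₃/V₁ ≈ 0.00848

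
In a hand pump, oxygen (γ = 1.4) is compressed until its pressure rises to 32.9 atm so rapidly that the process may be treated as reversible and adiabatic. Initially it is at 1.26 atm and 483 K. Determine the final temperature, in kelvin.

T₂ ≈ 1230 K

Along an adiabat T P^((1−γ)/γ) is constant, so T₂ = T₁ (P₂/P₁)^((γ−1)/γ).
T₂ = 483 × (32.9/1.26)^(0.286) = 1227 K.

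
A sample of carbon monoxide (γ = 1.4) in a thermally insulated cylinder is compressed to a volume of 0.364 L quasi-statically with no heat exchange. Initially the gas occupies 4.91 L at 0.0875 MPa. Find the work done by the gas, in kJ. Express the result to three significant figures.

P₂ = P₁(V₁/V₂)^γ = 0.0875×(4.91/0.364)^(1.4) = 3.342 MPa.
For a reversible adiabat, W_by_gas = (P₁V₁ − P₂V₂)/(γ−1).
W_by = (87500×0.00491 − 3.342×10^6×0.000364) / (0.4) = -1967 J.

W ≈ -1.97 kJ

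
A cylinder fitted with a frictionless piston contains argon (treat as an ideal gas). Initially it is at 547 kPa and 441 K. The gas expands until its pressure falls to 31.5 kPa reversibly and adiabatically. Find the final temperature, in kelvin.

T₂ ≈ 141 K

Along an adiabat T P^((1−γ)/γ) is constant, so T₂ = T₁ (P₂/P₁)^((γ−1)/γ).
For a monatomic ideal gas γ = 5/3, so (γ−1)/γ = 2/5.
T₂ = 441 × (31.5/547)^(2/5) = 140.8 K.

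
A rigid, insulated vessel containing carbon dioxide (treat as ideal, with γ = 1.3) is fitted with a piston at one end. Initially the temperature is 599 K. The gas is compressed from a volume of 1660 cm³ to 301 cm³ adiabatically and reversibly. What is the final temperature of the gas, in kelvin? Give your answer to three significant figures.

For a reversible adiabat TV^(γ−1) is constant, so T₂ = T₁ (V₁/V₂)^(γ−1).
T₂ = 599 × (1660/301)^(0.3) = 999.7 K.

T₂ ≈ 1000 K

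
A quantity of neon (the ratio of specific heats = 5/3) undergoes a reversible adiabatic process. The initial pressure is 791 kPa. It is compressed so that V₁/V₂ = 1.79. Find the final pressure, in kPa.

P₂ ≈ 2090 kPa

Since PV^γ is constant along a reversible adiabat, P₂ = P₁ (V₁/V₂)^γ.
P₂ = 791 × 1.79^(5/3) = 2087 kPa.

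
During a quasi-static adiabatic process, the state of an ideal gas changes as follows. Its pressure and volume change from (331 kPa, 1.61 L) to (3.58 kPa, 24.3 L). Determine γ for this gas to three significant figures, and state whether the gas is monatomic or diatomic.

γ ≈ 1.67; monatomic

PV^γ = const ⇒ γ = ln(P₂/P₁) / ln(V₁/V₂).
γ = ln(3.58/331) / ln(1.61/24.3) = 1.668.
γ ≈ 1.67 is close to 5/3, so the gas is monatomic.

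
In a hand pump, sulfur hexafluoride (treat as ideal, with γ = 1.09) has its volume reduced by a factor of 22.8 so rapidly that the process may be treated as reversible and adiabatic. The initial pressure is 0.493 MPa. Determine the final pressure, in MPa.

P₂ ≈ 14.9 MPa

Since PV^γ is constant along a reversible adiabat, P₂ = P₁ (V₁/V₂)^γ.
P₂ = 0.493 × 22.8^(1.09) = 14.89 MPa.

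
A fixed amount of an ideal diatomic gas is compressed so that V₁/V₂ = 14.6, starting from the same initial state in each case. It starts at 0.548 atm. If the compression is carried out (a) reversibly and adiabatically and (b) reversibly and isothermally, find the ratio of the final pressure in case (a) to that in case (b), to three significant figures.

P_adiabatic / P_isothermal ≈ 2.92

For a diatomic ideal gas γ = 7/5.
Isothermal: P_b = P₁(V₁/V₂) = 0.548×14.6.
Adiabatic: P_a = P₁(V₁/V₂)^γ = 0.548×14.6^(7/5).
P_a/P_b = (V₁/V₂)^(γ−1) = 14.6^(2/5) = 2.922.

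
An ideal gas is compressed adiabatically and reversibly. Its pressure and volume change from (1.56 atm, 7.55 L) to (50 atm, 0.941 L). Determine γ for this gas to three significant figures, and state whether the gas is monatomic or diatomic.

PV^γ = const ⇒ γ = ln(P₂/P₁) / ln(V₁/V₂).
γ = ln(50/1.56) / ln(7.55/0.941) = 1.665.
γ ≈ 1.67 is close to 5/3, so the gas is monatomic.

γ ≈ 1.67; monatomic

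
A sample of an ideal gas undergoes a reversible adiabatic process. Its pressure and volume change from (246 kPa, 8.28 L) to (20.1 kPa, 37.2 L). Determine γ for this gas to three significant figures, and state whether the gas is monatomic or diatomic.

PV^γ = const ⇒ γ = ln(P₂/P₁) / ln(V₁/V₂).
γ = ln(20.1/246) / ln(8.28/37.2) = 1.667.
γ ≈ 1.67 is close to 5/3, so the gas is monatomic.

γ ≈ 1.67; monatomic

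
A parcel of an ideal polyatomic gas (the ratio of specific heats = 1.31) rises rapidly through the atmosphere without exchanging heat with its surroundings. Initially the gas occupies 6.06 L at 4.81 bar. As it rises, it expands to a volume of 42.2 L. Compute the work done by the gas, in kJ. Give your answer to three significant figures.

W ≈ 4.25 kJ

P₂ = P₁(V₁/V₂)^γ = 4.81×(6.06/42.2)^(1.31) = 0.3785 bar.
For a reversible adiabat, W_by_gas = (P₁V₁ − P₂V₂)/(γ−1).
W_by = (481000×0.00606 − 37850×0.0422) / (0.31) = 4251 J.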